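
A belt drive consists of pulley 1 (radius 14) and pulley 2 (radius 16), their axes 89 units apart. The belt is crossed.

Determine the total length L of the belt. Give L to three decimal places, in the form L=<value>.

crossed belt: β = asin((r1+r2)/C) = asin(30/89) = 19.6990°
wrap1 = wrap2 = π + 2β = 219.3980°
tangent length = C·cosβ = 83.7914
L = (r1+r2)·wrap + 2·C·cosβ = 30·3.8292 + 2·83.7914 = 282.4593

L=282.459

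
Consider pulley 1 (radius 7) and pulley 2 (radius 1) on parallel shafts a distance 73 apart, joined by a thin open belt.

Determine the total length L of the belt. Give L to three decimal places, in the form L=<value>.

open belt: β = asin((r2−r1)/C) = asin(-6/73) = -4.7146°
wrap1 = π − 2β = 189.4291°
wrap2 = π + 2β = 170.5709°
tangent length = C·cosβ = 72.7530
L = r1·wrap1 + r2·wrap2 + 2·C·cosβ = 7·3.3062 + 1·2.9770 + 2·72.7530 = 171.6262

L=171.626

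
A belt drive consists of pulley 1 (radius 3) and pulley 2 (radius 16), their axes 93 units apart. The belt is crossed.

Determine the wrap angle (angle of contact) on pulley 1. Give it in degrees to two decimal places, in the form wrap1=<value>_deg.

wrap1=203.58_deg

crossed belt: β = asin((r1+r2)/C) = asin(19/93) = 11.7886°
wrap1 = wrap2 = π + 2β = 203.5772°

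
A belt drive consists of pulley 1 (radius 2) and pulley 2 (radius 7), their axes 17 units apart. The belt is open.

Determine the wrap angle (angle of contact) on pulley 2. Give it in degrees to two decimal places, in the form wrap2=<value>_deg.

wrap2=214.21_deg

open belt: β = asin((r2−r1)/C) = asin(5/17) = 17.1046°
wrap1 = π − 2β = 145.7907°
wrap2 = π + 2β = 214.2093°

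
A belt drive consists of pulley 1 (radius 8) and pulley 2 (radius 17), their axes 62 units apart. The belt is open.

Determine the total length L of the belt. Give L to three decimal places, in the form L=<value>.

L=203.849

open belt: β = asin((r2−r1)/C) = asin(9/62) = 8.3466°
wrap1 = π − 2β = 163.3068°
wrap2 = π + 2β = 196.6932°
tangent length = C·cosβ = 61.3433
L = r1·wrap1 + r2·wrap2 + 2·C·cosβ = 8·2.8502 + 17·3.4329 + 2·61.3433 = 203.8486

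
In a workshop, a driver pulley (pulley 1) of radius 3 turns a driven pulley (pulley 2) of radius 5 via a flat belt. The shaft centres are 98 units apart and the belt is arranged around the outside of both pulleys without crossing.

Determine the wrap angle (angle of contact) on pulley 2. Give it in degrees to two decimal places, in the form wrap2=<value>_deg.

wrap2=182.34_deg

open belt: β = asin((r2−r1)/C) = asin(2/98) = 1.1694°
wrap1 = π − 2β = 177.6612°
wrap2 = π + 2β = 182.3388°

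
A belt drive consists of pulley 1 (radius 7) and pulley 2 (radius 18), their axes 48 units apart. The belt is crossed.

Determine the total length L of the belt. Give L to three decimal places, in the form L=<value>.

crossed belt: β = asin((r1+r2)/C) = asin(25/48) = 31.3882°
wrap1 = wrap2 = π + 2β = 242.7763°
tangent length = C·cosβ = 40.9756
L = (r1+r2)·wrap + 2·C·cosβ = 25·4.2372 + 2·40.9756 = 187.8824

L=187.882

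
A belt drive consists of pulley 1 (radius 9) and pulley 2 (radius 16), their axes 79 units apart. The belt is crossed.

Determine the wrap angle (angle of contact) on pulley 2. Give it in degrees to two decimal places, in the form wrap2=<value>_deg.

crossed belt: β = asin((r1+r2)/C) = asin(25/79) = 18.4487°
wrap1 = wrap2 = π + 2β = 216.8974°

wrap2=216.90_deg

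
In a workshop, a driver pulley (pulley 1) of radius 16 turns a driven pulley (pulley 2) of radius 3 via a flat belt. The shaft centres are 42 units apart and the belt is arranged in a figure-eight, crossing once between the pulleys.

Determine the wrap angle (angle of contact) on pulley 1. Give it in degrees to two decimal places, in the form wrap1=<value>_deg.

wrap1=233.79_deg

crossed belt: β = asin((r1+r2)/C) = asin(19/42) = 26.8965°
wrap1 = wrap2 = π + 2β = 233.7931°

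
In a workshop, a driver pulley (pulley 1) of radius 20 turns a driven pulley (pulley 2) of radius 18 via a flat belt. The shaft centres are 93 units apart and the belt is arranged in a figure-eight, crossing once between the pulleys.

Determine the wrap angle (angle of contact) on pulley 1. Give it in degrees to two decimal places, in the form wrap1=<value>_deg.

crossed belt: β = asin((r1+r2)/C) = asin(38/93) = 24.1171°
wrap1 = wrap2 = π + 2β = 228.2341°

wrap1=228.23_deg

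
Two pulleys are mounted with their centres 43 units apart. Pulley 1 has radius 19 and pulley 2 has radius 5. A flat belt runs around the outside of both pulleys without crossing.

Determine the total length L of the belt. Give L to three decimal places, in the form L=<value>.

L=165.998

open belt: β = asin((r2−r1)/C) = asin(-14/43) = -19.0008°
wrap1 = π − 2β = 218.0016°
wrap2 = π + 2β = 141.9984°
tangent length = C·cosβ = 40.6571
L = r1·wrap1 + r2·wrap2 + 2·C·cosβ = 19·3.8048 + 5·2.4783 + 2·40.6571 = 165.9980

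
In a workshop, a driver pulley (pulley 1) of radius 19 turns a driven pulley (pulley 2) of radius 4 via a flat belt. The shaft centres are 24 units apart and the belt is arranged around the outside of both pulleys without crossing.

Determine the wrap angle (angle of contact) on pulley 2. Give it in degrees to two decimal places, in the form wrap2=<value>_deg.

wrap2=102.64_deg

open belt: β = asin((r2−r1)/C) = asin(-15/24) = -38.6822°
wrap1 = π − 2β = 257.3644°
wrap2 = π + 2β = 102.6356°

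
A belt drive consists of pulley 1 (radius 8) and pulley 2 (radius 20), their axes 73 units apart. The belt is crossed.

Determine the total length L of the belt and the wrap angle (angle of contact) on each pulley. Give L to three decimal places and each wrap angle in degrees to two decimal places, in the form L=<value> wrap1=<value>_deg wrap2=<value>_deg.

crossed belt: β = asin((r1+r2)/C) = asin(28/73) = 22.5545°
wrap1 = wrap2 = π + 2β = 225.1089°
tangent length = C·cosβ = 67.4166
L = (r1+r2)·wrap + 2·C·cosβ = 28·3.9289 + 2·67.4166 = 244.8422

L=244.842 wrap1=225.11_deg wrap2=225.11_deg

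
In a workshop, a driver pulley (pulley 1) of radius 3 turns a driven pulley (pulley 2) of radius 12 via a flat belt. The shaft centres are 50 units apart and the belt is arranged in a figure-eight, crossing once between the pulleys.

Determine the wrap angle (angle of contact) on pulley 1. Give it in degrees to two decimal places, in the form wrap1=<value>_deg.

wrap1=214.92_deg

crossed belt: β = asin((r1+r2)/C) = asin(15/50) = 17.4576°
wrap1 = wrap2 = π + 2β = 214.9152°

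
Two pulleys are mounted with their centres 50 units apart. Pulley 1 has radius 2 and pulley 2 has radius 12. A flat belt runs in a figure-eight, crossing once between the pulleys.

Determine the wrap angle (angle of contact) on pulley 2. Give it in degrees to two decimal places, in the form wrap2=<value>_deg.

crossed belt: β = asin((r1+r2)/C) = asin(14/50) = 16.2602°
wrap1 = wrap2 = π + 2β = 212.5204°

wrap2=212.52_deg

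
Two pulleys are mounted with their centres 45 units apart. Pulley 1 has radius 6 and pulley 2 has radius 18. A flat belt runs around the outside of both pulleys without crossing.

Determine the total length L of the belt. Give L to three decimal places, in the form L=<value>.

L=168.618

open belt: β = asin((r2−r1)/C) = asin(12/45) = 15.4660°
wrap1 = π − 2β = 149.0680°
wrap2 = π + 2β = 210.9320°
tangent length = C·cosβ = 43.3705
L = r1·wrap1 + r2·wrap2 + 2·C·cosβ = 6·2.6017 + 18·3.6815 + 2·43.3705 = 168.6176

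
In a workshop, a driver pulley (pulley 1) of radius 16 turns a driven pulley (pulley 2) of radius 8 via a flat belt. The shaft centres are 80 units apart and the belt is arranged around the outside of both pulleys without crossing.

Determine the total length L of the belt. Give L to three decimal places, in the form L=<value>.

L=236.199

open belt: β = asin((r2−r1)/C) = asin(-8/80) = -5.7392°
wrap1 = π − 2β = 191.4783°
wrap2 = π + 2β = 168.5217°
tangent length = C·cosβ = 79.5990
L = r1·wrap1 + r2·wrap2 + 2·C·cosβ = 16·3.3419 + 8·2.9413 + 2·79.5990 = 236.1989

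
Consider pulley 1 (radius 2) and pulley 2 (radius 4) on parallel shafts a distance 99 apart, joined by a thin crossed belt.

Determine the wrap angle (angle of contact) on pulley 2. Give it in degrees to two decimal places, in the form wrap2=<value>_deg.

wrap2=186.95_deg

crossed belt: β = asin((r1+r2)/C) = asin(6/99) = 3.4746°
wrap1 = wrap2 = π + 2β = 186.9492°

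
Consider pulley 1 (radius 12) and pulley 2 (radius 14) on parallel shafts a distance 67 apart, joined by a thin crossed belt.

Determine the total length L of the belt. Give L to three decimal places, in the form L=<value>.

crossed belt: β = asin((r1+r2)/C) = asin(26/67) = 22.8338°
wrap1 = wrap2 = π + 2β = 225.6676°
tangent length = C·cosβ = 61.7495
L = (r1+r2)·wrap + 2·C·cosβ = 26·3.9386 + 2·61.7495 = 225.9037

L=225.904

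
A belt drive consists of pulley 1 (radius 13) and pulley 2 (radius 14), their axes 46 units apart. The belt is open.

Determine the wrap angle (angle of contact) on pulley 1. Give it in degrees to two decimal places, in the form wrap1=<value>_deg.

open belt: β = asin((r2−r1)/C) = asin(1/46) = 1.2457°
wrap1 = π − 2β = 177.5087°
wrap2 = π + 2β = 182.4913°

wrap1=177.51_deg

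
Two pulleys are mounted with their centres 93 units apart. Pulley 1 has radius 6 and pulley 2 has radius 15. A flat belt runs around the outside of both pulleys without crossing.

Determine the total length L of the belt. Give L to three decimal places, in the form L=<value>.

L=252.845

open belt: β = asin((r2−r1)/C) = asin(9/93) = 5.5534°
wrap1 = π − 2β = 168.8931°
wrap2 = π + 2β = 191.1069°
tangent length = C·cosβ = 92.5635
L = r1·wrap1 + r2·wrap2 + 2·C·cosβ = 6·2.9477 + 15·3.3354 + 2·92.5635 = 252.8451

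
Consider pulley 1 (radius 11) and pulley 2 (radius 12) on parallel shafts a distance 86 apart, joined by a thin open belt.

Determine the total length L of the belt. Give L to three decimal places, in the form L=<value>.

open belt: β = asin((r2−r1)/C) = asin(1/86) = 0.6662°
wrap1 = π − 2β = 178.6675°
wrap2 = π + 2β = 181.3325°
tangent length = C·cosβ = 85.9942
L = r1·wrap1 + r2·wrap2 + 2·C·cosβ = 11·3.1183 + 12·3.1648 + 2·85.9942 = 244.2683

L=244.268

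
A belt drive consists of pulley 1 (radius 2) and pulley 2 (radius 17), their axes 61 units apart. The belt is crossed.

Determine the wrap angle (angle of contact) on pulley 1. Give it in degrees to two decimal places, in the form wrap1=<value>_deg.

wrap1=216.30_deg

crossed belt: β = asin((r1+r2)/C) = asin(19/61) = 18.1482°
wrap1 = wrap2 = π + 2β = 216.2963°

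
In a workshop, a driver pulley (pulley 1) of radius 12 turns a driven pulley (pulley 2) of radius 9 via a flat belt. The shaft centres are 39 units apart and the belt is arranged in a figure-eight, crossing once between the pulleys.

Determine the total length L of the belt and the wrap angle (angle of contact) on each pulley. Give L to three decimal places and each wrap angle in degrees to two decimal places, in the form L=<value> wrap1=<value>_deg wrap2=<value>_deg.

L=155.582 wrap1=245.16_deg wrap2=245.16_deg

crossed belt: β = asin((r1+r2)/C) = asin(21/39) = 32.5790°
wrap1 = wrap2 = π + 2β = 245.1579°
tangent length = C·cosβ = 32.8634
L = (r1+r2)·wrap + 2·C·cosβ = 21·4.2788 + 2·32.8634 = 155.5818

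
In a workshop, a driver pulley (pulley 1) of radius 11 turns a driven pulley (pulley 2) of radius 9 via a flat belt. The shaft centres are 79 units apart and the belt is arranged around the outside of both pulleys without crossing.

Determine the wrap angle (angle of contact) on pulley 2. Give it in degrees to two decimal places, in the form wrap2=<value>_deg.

open belt: β = asin((r2−r1)/C) = asin(-2/79) = -1.4507°
wrap1 = π − 2β = 182.9014°
wrap2 = π + 2β = 177.0986°

wrap2=177.10_deg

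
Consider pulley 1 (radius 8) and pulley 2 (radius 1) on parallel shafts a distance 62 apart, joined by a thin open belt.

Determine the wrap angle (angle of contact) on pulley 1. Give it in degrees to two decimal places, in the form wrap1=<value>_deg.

wrap1=192.97_deg

open belt: β = asin((r2−r1)/C) = asin(-7/62) = -6.4827°
wrap1 = π − 2β = 192.9654°
wrap2 = π + 2β = 167.0346°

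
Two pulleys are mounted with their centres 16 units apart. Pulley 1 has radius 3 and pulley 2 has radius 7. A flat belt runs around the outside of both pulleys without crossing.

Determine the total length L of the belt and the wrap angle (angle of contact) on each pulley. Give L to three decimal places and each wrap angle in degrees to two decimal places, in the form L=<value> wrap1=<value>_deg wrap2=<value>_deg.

L=64.421 wrap1=151.04_deg wrap2=208.96_deg

open belt: β = asin((r2−r1)/C) = asin(4/16) = 14.4775°
wrap1 = π − 2β = 151.0450°
wrap2 = π + 2β = 208.9550°
tangent length = C·cosβ = 15.4919
L = r1·wrap1 + r2·wrap2 + 2·C·cosβ = 3·2.6362 + 7·3.6470 + 2·15.4919 = 64.4212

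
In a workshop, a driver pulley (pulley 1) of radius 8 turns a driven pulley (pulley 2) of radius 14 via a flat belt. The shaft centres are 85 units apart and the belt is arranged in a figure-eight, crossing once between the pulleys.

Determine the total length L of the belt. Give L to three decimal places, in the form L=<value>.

L=244.842

crossed belt: β = asin((r1+r2)/C) = asin(22/85) = 15.0003°
wrap1 = wrap2 = π + 2β = 210.0005°
tangent length = C·cosβ = 82.1036
L = (r1+r2)·wrap + 2·C·cosβ = 22·3.6652 + 2·82.1036 = 244.8416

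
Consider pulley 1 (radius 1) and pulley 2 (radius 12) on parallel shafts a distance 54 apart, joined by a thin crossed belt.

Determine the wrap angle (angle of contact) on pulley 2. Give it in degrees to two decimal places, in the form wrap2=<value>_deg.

wrap2=207.86_deg

crossed belt: β = asin((r1+r2)/C) = asin(13/54) = 13.9303°
wrap1 = wrap2 = π + 2β = 207.8605°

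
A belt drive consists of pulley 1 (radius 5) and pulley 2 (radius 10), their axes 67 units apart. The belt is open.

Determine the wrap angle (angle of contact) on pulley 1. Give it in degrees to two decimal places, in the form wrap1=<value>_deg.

open belt: β = asin((r2−r1)/C) = asin(5/67) = 4.2798°
wrap1 = π − 2β = 171.4404°
wrap2 = π + 2β = 188.5596°

wrap1=171.44_deg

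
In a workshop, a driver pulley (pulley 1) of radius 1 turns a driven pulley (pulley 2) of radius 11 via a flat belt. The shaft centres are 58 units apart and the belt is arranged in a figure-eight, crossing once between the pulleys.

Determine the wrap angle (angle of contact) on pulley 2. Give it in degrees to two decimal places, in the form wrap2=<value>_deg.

crossed belt: β = asin((r1+r2)/C) = asin(12/58) = 11.9405°
wrap1 = wrap2 = π + 2β = 203.8811°

wrap2=203.88_deg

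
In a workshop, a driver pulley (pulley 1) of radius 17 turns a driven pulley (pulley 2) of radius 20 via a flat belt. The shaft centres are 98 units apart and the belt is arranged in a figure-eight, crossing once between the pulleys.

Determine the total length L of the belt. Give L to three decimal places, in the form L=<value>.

L=326.382

crossed belt: β = asin((r1+r2)/C) = asin(37/98) = 22.1821°
wrap1 = wrap2 = π + 2β = 224.3641°
tangent length = C·cosβ = 90.7469
L = (r1+r2)·wrap + 2·C·cosβ = 37·3.9159 + 2·90.7469 = 326.3818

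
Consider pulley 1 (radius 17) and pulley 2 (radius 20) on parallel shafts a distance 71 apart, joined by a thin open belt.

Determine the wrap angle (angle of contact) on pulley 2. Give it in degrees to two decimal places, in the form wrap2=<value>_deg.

wrap2=184.84_deg

open belt: β = asin((r2−r1)/C) = asin(3/71) = 2.4217°
wrap1 = π − 2β = 175.1567°
wrap2 = π + 2β = 184.8433°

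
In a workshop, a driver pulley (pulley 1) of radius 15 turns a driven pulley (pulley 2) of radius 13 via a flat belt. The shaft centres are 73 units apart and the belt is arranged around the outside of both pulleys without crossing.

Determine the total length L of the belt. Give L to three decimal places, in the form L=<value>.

L=234.019

open belt: β = asin((r2−r1)/C) = asin(-2/73) = -1.5699°
wrap1 = π − 2β = 183.1399°
wrap2 = π + 2β = 176.8601°
tangent length = C·cosβ = 72.9726
L = r1·wrap1 + r2·wrap2 + 2·C·cosβ = 15·3.1964 + 13·3.0868 + 2·72.9726 = 234.0194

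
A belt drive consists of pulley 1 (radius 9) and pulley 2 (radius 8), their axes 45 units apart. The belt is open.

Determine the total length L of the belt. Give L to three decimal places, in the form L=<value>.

L=143.429

open belt: β = asin((r2−r1)/C) = asin(-1/45) = -1.2733°
wrap1 = π − 2β = 182.5467°
wrap2 = π + 2β = 177.4533°
tangent length = C·cosβ = 44.9889
L = r1·wrap1 + r2·wrap2 + 2·C·cosβ = 9·3.1860 + 8·3.0971 + 2·44.9889 = 143.4293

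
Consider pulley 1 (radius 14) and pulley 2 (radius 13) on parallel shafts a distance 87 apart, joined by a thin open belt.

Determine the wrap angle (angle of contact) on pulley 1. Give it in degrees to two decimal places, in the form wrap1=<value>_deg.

open belt: β = asin((r2−r1)/C) = asin(-1/87) = -0.6586°
wrap1 = π − 2β = 181.3172°
wrap2 = π + 2β = 178.6828°

wrap1=181.32_deg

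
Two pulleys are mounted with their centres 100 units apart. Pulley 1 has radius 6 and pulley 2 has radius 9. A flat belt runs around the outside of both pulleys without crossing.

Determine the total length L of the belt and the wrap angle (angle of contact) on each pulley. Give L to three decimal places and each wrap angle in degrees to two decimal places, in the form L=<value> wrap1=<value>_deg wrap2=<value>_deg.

L=247.214 wrap1=176.56_deg wrap2=183.44_deg

open belt: β = asin((r2−r1)/C) = asin(3/100) = 1.7191°
wrap1 = π − 2β = 176.5617°
wrap2 = π + 2β = 183.4383°
tangent length = C·cosβ = 99.9550
L = r1·wrap1 + r2·wrap2 + 2·C·cosβ = 6·3.0816 + 9·3.2016 + 2·99.9550 = 247.2139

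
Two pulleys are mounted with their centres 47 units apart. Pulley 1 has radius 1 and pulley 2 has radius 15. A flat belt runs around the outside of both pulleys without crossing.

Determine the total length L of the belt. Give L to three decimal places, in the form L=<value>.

open belt: β = asin((r2−r1)/C) = asin(14/47) = 17.3299°
wrap1 = π − 2β = 145.3403°
wrap2 = π + 2β = 214.6597°
tangent length = C·cosβ = 44.8665
L = r1·wrap1 + r2·wrap2 + 2·C·cosβ = 1·2.5367 + 15·3.7465 + 2·44.8665 = 148.4674

L=148.467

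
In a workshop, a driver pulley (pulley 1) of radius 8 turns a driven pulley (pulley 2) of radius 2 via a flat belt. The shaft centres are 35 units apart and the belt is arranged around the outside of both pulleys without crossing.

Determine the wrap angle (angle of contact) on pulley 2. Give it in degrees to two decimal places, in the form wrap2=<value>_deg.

open belt: β = asin((r2−r1)/C) = asin(-6/35) = -9.8709°
wrap1 = π − 2β = 199.7418°
wrap2 = π + 2β = 160.2582°

wrap2=160.26_deg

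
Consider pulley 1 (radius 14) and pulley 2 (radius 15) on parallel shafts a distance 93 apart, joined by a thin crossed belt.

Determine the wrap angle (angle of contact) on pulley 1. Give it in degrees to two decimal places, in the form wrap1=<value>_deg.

wrap1=216.34_deg

crossed belt: β = asin((r1+r2)/C) = asin(29/93) = 18.1694°
wrap1 = wrap2 = π + 2β = 216.3389°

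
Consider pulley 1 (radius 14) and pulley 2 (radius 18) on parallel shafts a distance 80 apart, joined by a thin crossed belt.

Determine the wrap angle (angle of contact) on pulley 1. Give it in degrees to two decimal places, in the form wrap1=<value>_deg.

crossed belt: β = asin((r1+r2)/C) = asin(32/80) = 23.5782°
wrap1 = wrap2 = π + 2β = 227.1564°

wrap1=227.16_deg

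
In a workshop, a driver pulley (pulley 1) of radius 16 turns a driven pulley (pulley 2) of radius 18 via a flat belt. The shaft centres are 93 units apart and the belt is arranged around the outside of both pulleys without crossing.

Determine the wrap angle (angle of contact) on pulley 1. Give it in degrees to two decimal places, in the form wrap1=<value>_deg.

open belt: β = asin((r2−r1)/C) = asin(2/93) = 1.2323°
wrap1 = π − 2β = 177.5355°
wrap2 = π + 2β = 182.4645°

wrap1=177.54_deg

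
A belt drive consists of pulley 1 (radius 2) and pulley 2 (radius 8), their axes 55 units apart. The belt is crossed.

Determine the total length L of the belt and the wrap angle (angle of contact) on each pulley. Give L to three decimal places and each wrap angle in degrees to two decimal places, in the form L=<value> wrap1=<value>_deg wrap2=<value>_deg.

L=143.239 wrap1=200.95_deg wrap2=200.95_deg

crossed belt: β = asin((r1+r2)/C) = asin(10/55) = 10.4757°
wrap1 = wrap2 = π + 2β = 200.9514°
tangent length = C·cosβ = 54.0833
L = (r1+r2)·wrap + 2·C·cosβ = 10·3.5073 + 2·54.0833 = 143.2392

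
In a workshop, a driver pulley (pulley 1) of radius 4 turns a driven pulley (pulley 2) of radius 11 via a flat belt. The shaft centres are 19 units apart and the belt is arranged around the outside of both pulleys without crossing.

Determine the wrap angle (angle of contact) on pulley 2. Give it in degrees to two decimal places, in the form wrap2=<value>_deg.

open belt: β = asin((r2−r1)/C) = asin(7/19) = 21.6183°
wrap1 = π − 2β = 136.7635°
wrap2 = π + 2β = 223.2365°

wrap2=223.24_deg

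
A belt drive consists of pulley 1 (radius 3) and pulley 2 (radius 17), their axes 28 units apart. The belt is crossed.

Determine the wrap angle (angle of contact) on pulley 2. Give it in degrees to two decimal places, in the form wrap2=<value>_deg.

wrap2=271.17_deg

crossed belt: β = asin((r1+r2)/C) = asin(20/28) = 45.5847°
wrap1 = wrap2 = π + 2β = 271.1694°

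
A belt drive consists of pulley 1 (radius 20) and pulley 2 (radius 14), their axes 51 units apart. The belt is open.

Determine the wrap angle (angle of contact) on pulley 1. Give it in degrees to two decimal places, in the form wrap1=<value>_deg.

open belt: β = asin((r2−r1)/C) = asin(-6/51) = -6.7563°
wrap1 = π − 2β = 193.5127°
wrap2 = π + 2β = 166.4873°

wrap1=193.51_deg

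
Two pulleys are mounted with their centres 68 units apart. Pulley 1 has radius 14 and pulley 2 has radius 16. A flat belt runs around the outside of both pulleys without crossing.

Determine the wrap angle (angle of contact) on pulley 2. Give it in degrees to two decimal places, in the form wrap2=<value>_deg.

wrap2=183.37_deg

open belt: β = asin((r2−r1)/C) = asin(2/68) = 1.6854°
wrap1 = π − 2β = 176.6292°
wrap2 = π + 2β = 183.3708°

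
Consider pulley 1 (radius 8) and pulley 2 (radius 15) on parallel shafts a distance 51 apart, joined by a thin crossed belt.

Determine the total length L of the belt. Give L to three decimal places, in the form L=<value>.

L=184.817

crossed belt: β = asin((r1+r2)/C) = asin(23/51) = 26.8066°
wrap1 = wrap2 = π + 2β = 233.6132°
tangent length = C·cosβ = 45.5192
L = (r1+r2)·wrap + 2·C·cosβ = 23·4.0773 + 2·45.5192 = 184.8168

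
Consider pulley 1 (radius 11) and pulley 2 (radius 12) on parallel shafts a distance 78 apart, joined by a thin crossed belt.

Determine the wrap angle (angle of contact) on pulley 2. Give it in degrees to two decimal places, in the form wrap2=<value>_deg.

wrap2=214.30_deg

crossed belt: β = asin((r1+r2)/C) = asin(23/78) = 17.1498°
wrap1 = wrap2 = π + 2β = 214.2997°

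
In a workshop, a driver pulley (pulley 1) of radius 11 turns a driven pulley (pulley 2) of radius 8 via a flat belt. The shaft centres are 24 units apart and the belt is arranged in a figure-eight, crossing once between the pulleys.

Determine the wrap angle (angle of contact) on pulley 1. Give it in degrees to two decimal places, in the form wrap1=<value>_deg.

crossed belt: β = asin((r1+r2)/C) = asin(19/24) = 52.3415°
wrap1 = wrap2 = π + 2β = 284.6831°

wrap1=284.68_deg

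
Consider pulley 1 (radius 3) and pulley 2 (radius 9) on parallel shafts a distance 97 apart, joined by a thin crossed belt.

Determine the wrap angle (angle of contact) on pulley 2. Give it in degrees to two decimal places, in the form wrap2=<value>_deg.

crossed belt: β = asin((r1+r2)/C) = asin(12/97) = 7.1063°
wrap1 = wrap2 = π + 2β = 194.2127°

wrap2=194.21_deg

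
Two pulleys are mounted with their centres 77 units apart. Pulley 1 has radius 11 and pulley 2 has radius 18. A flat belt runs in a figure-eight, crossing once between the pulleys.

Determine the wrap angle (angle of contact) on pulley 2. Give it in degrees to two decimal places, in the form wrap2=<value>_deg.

crossed belt: β = asin((r1+r2)/C) = asin(29/77) = 22.1247°
wrap1 = wrap2 = π + 2β = 224.2494°

wrap2=224.25_deg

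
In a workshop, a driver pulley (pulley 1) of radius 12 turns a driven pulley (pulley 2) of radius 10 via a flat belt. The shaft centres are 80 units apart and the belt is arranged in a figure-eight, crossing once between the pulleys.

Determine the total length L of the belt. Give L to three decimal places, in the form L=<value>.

crossed belt: β = asin((r1+r2)/C) = asin(22/80) = 15.9620°
wrap1 = wrap2 = π + 2β = 211.9240°
tangent length = C·cosβ = 76.9155
L = (r1+r2)·wrap + 2·C·cosβ = 22·3.6988 + 2·76.9155 = 235.2041

L=235.204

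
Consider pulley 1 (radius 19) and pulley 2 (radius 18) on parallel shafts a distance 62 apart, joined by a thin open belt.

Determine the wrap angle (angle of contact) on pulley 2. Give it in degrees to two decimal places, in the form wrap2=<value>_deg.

open belt: β = asin((r2−r1)/C) = asin(-1/62) = -0.9242°
wrap1 = π − 2β = 181.8483°
wrap2 = π + 2β = 178.1517°

wrap2=178.15_deg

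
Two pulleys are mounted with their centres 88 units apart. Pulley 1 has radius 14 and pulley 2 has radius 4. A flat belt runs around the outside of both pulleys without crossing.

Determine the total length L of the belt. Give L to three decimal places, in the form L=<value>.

L=233.686

open belt: β = asin((r2−r1)/C) = asin(-10/88) = -6.5250°
wrap1 = π − 2β = 193.0500°
wrap2 = π + 2β = 166.9500°
tangent length = C·cosβ = 87.4300
L = r1·wrap1 + r2·wrap2 + 2·C·cosβ = 14·3.3694 + 4·2.9138 + 2·87.4300 = 233.6863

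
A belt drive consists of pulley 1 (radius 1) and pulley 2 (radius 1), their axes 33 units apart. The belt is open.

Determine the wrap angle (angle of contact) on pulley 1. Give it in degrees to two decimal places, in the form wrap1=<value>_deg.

open belt: β = asin((r2−r1)/C) = asin(0/33) = 0.0000°
wrap1 = π − 2β = 180.0000°
wrap2 = π + 2β = 180.0000°

wrap1=180.00_deg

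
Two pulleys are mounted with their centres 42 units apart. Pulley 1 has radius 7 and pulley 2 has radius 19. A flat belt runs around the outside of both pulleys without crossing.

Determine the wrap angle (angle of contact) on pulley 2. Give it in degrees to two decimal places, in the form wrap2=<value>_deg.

wrap2=213.20_deg

open belt: β = asin((r2−r1)/C) = asin(12/42) = 16.6015°
wrap1 = π − 2β = 146.7969°
wrap2 = π + 2β = 213.2031°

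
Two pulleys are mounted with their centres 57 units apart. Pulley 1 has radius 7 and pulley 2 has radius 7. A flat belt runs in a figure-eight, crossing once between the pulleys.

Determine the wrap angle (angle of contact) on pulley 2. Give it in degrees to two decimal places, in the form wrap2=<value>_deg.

wrap2=208.44_deg

crossed belt: β = asin((r1+r2)/C) = asin(14/57) = 14.2181°
wrap1 = wrap2 = π + 2β = 208.4362°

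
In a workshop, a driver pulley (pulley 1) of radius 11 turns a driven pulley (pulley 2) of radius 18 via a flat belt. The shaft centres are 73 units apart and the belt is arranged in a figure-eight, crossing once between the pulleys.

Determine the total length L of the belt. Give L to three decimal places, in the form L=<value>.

crossed belt: β = asin((r1+r2)/C) = asin(29/73) = 23.4070°
wrap1 = wrap2 = π + 2β = 226.8140°
tangent length = C·cosβ = 66.9925
L = (r1+r2)·wrap + 2·C·cosβ = 29·3.9587 + 2·66.9925 = 248.7860

L=248.786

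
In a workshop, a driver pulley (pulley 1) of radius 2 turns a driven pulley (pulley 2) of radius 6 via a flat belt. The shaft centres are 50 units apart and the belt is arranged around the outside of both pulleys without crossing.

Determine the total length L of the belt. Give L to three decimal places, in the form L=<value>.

L=125.453

open belt: β = asin((r2−r1)/C) = asin(4/50) = 4.5886°
wrap1 = π − 2β = 170.8229°
wrap2 = π + 2β = 189.1771°
tangent length = C·cosβ = 49.8397
L = r1·wrap1 + r2·wrap2 + 2·C·cosβ = 2·2.9814 + 6·3.3018 + 2·49.8397 = 125.4529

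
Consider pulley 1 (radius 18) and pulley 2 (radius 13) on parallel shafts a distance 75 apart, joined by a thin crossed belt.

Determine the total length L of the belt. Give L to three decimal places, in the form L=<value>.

crossed belt: β = asin((r1+r2)/C) = asin(31/75) = 24.4144°
wrap1 = wrap2 = π + 2β = 228.8288°
tangent length = C·cosβ = 68.2935
L = (r1+r2)·wrap + 2·C·cosβ = 31·3.9938 + 2·68.2935 = 260.3953

L=260.395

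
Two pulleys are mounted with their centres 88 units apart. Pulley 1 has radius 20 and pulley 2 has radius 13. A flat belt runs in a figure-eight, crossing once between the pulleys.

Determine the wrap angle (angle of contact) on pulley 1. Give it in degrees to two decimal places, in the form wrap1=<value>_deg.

wrap1=224.05_deg

crossed belt: β = asin((r1+r2)/C) = asin(33/88) = 22.0243°
wrap1 = wrap2 = π + 2β = 224.0486°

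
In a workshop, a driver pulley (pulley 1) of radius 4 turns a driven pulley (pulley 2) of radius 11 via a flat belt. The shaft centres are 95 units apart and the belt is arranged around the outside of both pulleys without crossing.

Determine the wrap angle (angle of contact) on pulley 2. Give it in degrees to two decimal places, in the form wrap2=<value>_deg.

open belt: β = asin((r2−r1)/C) = asin(7/95) = 4.2256°
wrap1 = π − 2β = 171.5488°
wrap2 = π + 2β = 188.4512°

wrap2=188.45_deg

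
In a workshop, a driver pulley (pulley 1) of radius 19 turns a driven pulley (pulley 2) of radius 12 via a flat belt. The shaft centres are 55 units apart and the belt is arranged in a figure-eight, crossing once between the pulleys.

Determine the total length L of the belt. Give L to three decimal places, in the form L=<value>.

L=225.376

crossed belt: β = asin((r1+r2)/C) = asin(31/55) = 34.3077°
wrap1 = wrap2 = π + 2β = 248.6153°
tangent length = C·cosβ = 45.4313
L = (r1+r2)·wrap + 2·C·cosβ = 31·4.3392 + 2·45.4313 = 225.3764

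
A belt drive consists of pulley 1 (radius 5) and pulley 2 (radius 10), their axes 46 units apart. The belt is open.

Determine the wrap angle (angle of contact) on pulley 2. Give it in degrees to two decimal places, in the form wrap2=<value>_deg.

open belt: β = asin((r2−r1)/C) = asin(5/46) = 6.2401°
wrap1 = π − 2β = 167.5197°
wrap2 = π + 2β = 192.4803°

wrap2=192.48_deg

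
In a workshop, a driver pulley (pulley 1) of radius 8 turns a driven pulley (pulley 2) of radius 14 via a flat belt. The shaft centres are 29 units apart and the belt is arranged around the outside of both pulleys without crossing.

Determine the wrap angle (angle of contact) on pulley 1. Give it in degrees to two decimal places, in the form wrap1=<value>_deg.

open belt: β = asin((r2−r1)/C) = asin(6/29) = 11.9405°
wrap1 = π − 2β = 156.1189°
wrap2 = π + 2β = 203.8811°

wrap1=156.12_deg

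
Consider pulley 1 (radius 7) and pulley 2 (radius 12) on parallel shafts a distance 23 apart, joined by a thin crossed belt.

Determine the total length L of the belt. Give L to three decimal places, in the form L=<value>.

L=122.554

crossed belt: β = asin((r1+r2)/C) = asin(19/23) = 55.6988°
wrap1 = wrap2 = π + 2β = 291.3977°
tangent length = C·cosβ = 12.9615
L = (r1+r2)·wrap + 2·C·cosβ = 19·5.0858 + 2·12.9615 = 122.5541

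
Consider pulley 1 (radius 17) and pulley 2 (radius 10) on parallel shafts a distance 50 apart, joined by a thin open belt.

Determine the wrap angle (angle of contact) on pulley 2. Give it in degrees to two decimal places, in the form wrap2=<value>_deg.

open belt: β = asin((r2−r1)/C) = asin(-7/50) = -8.0478°
wrap1 = π − 2β = 196.0957°
wrap2 = π + 2β = 163.9043°

wrap2=163.90_deg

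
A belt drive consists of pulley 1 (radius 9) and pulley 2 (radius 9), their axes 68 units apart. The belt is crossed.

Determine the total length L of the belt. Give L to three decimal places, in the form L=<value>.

crossed belt: β = asin((r1+r2)/C) = asin(18/68) = 15.3495°
wrap1 = wrap2 = π + 2β = 210.6990°
tangent length = C·cosβ = 65.5744
L = (r1+r2)·wrap + 2·C·cosβ = 18·3.6774 + 2·65.5744 = 197.3418

L=197.342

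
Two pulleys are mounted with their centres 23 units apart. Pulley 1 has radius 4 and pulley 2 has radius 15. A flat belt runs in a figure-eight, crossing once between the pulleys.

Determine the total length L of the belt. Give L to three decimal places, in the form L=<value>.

L=122.554

crossed belt: β = asin((r1+r2)/C) = asin(19/23) = 55.6988°
wrap1 = wrap2 = π + 2β = 291.3977°
tangent length = C·cosβ = 12.9615
L = (r1+r2)·wrap + 2·C·cosβ = 19·5.0858 + 2·12.9615 = 122.5541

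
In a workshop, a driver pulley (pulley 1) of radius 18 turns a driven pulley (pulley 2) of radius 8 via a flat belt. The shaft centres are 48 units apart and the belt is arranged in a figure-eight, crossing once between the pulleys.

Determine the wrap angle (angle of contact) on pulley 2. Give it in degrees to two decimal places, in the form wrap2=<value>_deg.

crossed belt: β = asin((r1+r2)/C) = asin(26/48) = 32.7972°
wrap1 = wrap2 = π + 2β = 245.5943°

wrap2=245.59_deg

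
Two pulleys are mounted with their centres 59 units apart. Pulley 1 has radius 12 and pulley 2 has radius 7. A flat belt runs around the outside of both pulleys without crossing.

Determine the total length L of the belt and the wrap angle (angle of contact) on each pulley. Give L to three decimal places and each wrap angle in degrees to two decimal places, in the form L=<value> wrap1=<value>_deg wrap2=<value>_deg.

open belt: β = asin((r2−r1)/C) = asin(-5/59) = -4.8614°
wrap1 = π − 2β = 189.7228°
wrap2 = π + 2β = 170.2772°
tangent length = C·cosβ = 58.7878
L = r1·wrap1 + r2·wrap2 + 2·C·cosβ = 12·3.3113 + 7·2.9719 + 2·58.7878 = 178.1142

L=178.114 wrap1=189.72_deg wrap2=170.28_deg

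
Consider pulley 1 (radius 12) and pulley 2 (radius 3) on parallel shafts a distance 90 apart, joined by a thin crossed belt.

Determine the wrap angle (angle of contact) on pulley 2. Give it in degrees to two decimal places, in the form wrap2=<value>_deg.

wrap2=199.19_deg

crossed belt: β = asin((r1+r2)/C) = asin(15/90) = 9.5941°
wrap1 = wrap2 = π + 2β = 199.1881°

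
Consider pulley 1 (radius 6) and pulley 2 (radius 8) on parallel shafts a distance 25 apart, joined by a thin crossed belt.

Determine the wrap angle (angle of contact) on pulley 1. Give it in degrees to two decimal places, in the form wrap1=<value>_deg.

crossed belt: β = asin((r1+r2)/C) = asin(14/25) = 34.0558°
wrap1 = wrap2 = π + 2β = 248.1116°

wrap1=248.11_deg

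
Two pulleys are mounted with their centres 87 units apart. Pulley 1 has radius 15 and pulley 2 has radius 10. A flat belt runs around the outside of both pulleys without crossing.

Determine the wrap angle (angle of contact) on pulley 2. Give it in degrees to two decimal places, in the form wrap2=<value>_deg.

wrap2=173.41_deg

open belt: β = asin((r2−r1)/C) = asin(-5/87) = -3.2947°
wrap1 = π − 2β = 186.5894°
wrap2 = π + 2β = 173.4106°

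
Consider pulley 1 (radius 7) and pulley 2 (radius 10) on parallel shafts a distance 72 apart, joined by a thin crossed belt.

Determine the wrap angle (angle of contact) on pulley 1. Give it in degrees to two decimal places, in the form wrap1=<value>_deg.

wrap1=207.31_deg

crossed belt: β = asin((r1+r2)/C) = asin(17/72) = 13.6571°
wrap1 = wrap2 = π + 2β = 207.3143°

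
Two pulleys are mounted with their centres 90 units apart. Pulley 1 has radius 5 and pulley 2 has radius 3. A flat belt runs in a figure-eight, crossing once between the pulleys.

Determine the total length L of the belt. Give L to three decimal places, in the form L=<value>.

L=205.844

crossed belt: β = asin((r1+r2)/C) = asin(8/90) = 5.0997°
wrap1 = wrap2 = π + 2β = 190.1994°
tangent length = C·cosβ = 89.6437
L = (r1+r2)·wrap + 2·C·cosβ = 8·3.3196 + 2·89.6437 = 205.8443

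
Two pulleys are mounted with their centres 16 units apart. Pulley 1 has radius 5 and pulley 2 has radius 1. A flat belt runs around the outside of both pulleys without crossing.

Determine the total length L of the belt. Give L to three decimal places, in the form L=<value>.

L=51.855

open belt: β = asin((r2−r1)/C) = asin(-4/16) = -14.4775°
wrap1 = π − 2β = 208.9550°
wrap2 = π + 2β = 151.0450°
tangent length = C·cosβ = 15.4919
L = r1·wrap1 + r2·wrap2 + 2·C·cosβ = 5·3.6470 + 1·2.6362 + 2·15.4919 = 51.8549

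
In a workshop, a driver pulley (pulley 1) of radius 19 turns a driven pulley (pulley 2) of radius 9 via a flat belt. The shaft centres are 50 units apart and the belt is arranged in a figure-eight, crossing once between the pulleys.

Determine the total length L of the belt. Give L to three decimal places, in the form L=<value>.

L=204.099

crossed belt: β = asin((r1+r2)/C) = asin(28/50) = 34.0558°
wrap1 = wrap2 = π + 2β = 248.1116°
tangent length = C·cosβ = 41.4246
L = (r1+r2)·wrap + 2·C·cosβ = 28·4.3304 + 2·41.4246 = 204.0995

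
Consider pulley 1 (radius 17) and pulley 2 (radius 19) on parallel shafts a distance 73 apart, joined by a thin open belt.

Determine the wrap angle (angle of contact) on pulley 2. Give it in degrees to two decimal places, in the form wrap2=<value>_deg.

open belt: β = asin((r2−r1)/C) = asin(2/73) = 1.5699°
wrap1 = π − 2β = 176.8601°
wrap2 = π + 2β = 183.1399°

wrap2=183.14_deg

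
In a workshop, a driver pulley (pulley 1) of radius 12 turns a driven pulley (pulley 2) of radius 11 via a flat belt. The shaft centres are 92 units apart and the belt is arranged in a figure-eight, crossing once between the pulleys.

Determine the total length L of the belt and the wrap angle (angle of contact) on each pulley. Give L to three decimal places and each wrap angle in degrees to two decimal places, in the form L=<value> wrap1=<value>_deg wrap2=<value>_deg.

L=262.037 wrap1=208.96_deg wrap2=208.96_deg

crossed belt: β = asin((r1+r2)/C) = asin(23/92) = 14.4775°
wrap1 = wrap2 = π + 2β = 208.9550°
tangent length = C·cosβ = 89.0786
L = (r1+r2)·wrap + 2·C·cosβ = 23·3.6470 + 2·89.0786 = 262.0372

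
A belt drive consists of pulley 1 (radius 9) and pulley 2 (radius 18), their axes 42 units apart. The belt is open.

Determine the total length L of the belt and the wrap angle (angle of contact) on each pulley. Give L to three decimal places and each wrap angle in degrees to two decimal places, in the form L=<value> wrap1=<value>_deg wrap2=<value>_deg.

open belt: β = asin((r2−r1)/C) = asin(9/42) = 12.3736°
wrap1 = π − 2β = 155.2527°
wrap2 = π + 2β = 204.7473°
tangent length = C·cosβ = 41.0244
L = r1·wrap1 + r2·wrap2 + 2·C·cosβ = 9·2.7097 + 18·3.5735 + 2·41.0244 = 170.7591

L=170.759 wrap1=155.25_deg wrap2=204.75_deg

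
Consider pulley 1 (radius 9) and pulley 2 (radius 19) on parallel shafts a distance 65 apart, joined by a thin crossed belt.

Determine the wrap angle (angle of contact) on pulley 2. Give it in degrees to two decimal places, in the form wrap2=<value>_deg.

wrap2=231.03_deg

crossed belt: β = asin((r1+r2)/C) = asin(28/65) = 25.5164°
wrap1 = wrap2 = π + 2β = 231.0328°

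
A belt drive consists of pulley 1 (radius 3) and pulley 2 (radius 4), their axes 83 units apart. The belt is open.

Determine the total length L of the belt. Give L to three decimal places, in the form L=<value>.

open belt: β = asin((r2−r1)/C) = asin(1/83) = 0.6903°
wrap1 = π − 2β = 178.6193°
wrap2 = π + 2β = 181.3807°
tangent length = C·cosβ = 82.9940
L = r1·wrap1 + r2·wrap2 + 2·C·cosβ = 3·3.1175 + 4·3.1657 + 2·82.9940 = 188.0032

L=188.003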